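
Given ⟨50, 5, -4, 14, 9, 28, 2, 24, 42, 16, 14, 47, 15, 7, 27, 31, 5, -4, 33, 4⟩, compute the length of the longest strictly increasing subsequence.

Let dp[i] be the longest increasing subsequence ending at position i. Then dp = [1, 1, 1, 2, 2, 3, 2, 3, 4, 3, 3, 5, 4, 3, 5, 6, 3, 1, 7, 3].
The maximum is 7; one witness is 5, 9, 14, 15, 27, 31, 33 at positions 2,5,11,13,15,16,19.

7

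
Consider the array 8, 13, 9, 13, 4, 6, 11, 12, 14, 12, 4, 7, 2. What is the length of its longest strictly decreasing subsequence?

One longest decreasing subsequence is 13, 9, 6, 4, 2 (positions 2,3,6,11,13), of length 5; no longer one exists.

5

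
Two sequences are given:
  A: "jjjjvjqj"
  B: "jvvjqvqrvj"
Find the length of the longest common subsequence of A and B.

5

Backtracking the LCS table gives one alignment: j (A1,B1) → j (A2,B4) → v (A5,B6) → q (A7,B7) → j (A8,B10).
So the longest common subsequence has length 5.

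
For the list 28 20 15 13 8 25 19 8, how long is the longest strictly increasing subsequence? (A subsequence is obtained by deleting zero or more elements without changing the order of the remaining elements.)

2

Let dp[i] be the longest increasing subsequence ending at position i. Then dp = [1, 1, 1, 1, 1, 2, 2, 1].
The maximum is 2; one witness is 20, 25 at positions 2,6.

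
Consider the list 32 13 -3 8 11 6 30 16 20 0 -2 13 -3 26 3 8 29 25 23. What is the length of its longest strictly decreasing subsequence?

One longest decreasing subsequence is 32, 13, 8, 6, 0, -2, -3 (positions 1,2,4,6,10,11,13), of length 7; no longer one exists.

7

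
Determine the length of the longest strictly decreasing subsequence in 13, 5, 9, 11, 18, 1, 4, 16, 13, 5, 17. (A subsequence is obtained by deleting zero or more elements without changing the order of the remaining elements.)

Let dp[i] be the longest decreasing subsequence ending at position i. Then dp = [1, 2, 2, 2, 1, 3, 3, 2, 3, 4, 2].
The maximum is 4; one witness is 18, 16, 13, 5 at positions 5,8,9,10.

4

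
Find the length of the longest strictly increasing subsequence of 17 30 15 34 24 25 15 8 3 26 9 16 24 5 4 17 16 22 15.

5

One longest increasing subsequence is 8, 9, 16, 17, 22 (positions 8,11,12,16,18), of length 5; no longer one exists.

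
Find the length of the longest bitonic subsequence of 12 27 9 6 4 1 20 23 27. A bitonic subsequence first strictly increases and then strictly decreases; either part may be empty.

One longest bitonic subsequence is 12, 27, 9, 6, 4, 1 (positions 1,2,3,4,5,6): it rises to 27 then falls. Length 6 is optimal.

6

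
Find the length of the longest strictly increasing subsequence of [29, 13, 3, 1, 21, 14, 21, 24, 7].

One longest increasing subsequence is 13, 14, 21, 24 (positions 2,6,7,8), of length 4; no longer one exists.

4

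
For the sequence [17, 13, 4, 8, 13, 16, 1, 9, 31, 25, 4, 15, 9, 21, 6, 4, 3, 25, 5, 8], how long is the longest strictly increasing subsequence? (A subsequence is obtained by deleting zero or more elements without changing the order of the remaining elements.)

Let dp[i] be the longest increasing subsequence ending at position i. Then dp = [1, 1, 1, 2, 3, 4, 1, 3, 5, 5, 2, 4, 3, 5, 3, 2, 2, 6, 3, 4].
The maximum is 6; one witness is 4, 8, 13, 16, 21, 25 at positions 3,4,5,6,14,18.

6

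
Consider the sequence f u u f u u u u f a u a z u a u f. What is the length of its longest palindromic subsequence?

Using dp[i][j] = 2 + dp[i+1][j−1] if the ends match, else max(dp[i+1][j], dp[i][j−1]):
dp[1][17] = 12. A witness is fuufuuuufuuf at positions 1,2,3,4,5,6,7,8,9,14,16,17.

12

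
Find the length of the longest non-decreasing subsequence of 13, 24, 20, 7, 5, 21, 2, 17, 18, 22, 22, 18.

One longest non-decreasing subsequence is 13, 20, 21, 22, 22 (positions 1,3,6,10,11), of length 5; no longer one exists.

5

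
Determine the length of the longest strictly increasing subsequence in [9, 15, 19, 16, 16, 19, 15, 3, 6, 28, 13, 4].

5

One longest increasing subsequence is 9, 15, 16, 19, 28 (positions 1,2,4,6,10), of length 5; no longer one exists.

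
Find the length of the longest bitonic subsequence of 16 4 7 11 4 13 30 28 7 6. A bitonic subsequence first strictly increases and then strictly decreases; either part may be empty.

One longest bitonic subsequence is 4, 7, 11, 13, 30, 28, 7, 6 (positions 2,3,4,6,7,8,9,10): it rises to 30 then falls. Length 8 is optimal.

8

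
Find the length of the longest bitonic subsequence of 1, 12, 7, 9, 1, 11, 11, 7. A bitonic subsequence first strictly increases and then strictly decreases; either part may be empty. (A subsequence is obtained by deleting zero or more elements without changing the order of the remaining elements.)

5

Let inc[i] be the LIS ending at i and dec[i] the longest strictly decreasing subsequence starting at i. inc = [1, 2, 2, 3, 1, 4, 4, 2], dec = [1, 3, 2, 2, 1, 2, 2, 1].
max_i inc[i]+dec[i]−1 = 5, with one witness 1, 7, 9, 11, 7.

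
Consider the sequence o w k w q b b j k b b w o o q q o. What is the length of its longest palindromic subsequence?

One longest palindromic subsequence is oqbbkbbqo (positions 1,5,6,7,9,10,11,16,17); it reads the same forward and backward, and the interval DP gives dp[1][17] = 9.

9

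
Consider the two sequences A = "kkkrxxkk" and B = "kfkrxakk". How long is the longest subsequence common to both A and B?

6

A longest common subsequence is kkrxkk (length 6); the LCS DP confirms no longer common subsequence exists.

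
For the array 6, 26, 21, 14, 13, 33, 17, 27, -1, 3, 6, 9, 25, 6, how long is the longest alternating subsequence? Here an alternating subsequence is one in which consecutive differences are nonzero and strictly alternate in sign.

9

A longest alternating subsequence is 6, 26, 21, 33, 17, 27, -1, 9, 6 (positions 1,2,3,6,7,8,9,12,14); its 8 consecutive differences strictly alternate in sign, and length 9 is optimal.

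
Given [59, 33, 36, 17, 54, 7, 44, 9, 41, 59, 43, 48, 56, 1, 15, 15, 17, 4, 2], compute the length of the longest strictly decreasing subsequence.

7

Let dp[i] be the longest decreasing subsequence ending at position i. Then dp = [1, 2, 2, 3, 2, 4, 3, 4, 4, 1, 4, 3, 2, 5, 5, 5, 5, 6, 7].
The maximum is 7; one witness is 59, 54, 44, 41, 15, 4, 2 at positions 1,5,7,9,15,18,19.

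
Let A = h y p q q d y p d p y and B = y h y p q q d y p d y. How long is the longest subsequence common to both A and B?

A longest common subsequence is hypqqdypdy (length 10); the LCS DP confirms no longer common subsequence exists.

10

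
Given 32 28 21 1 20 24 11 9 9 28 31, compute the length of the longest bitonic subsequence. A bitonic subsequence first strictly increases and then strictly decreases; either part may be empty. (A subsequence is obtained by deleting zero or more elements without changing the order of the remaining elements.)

6

Let inc[i] be the LIS ending at i and dec[i] the longest strictly decreasing subsequence starting at i. inc = [1, 1, 1, 1, 2, 3, 2, 2, 2, 4, 5], dec = [6, 5, 4, 1, 3, 3, 2, 1, 1, 1, 1].
max_i inc[i]+dec[i]−1 = 6, with one witness 32, 28, 21, 20, 11, 9.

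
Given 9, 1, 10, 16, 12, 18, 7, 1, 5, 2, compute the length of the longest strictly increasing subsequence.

One longest increasing subsequence is 9, 10, 16, 18 (positions 1,3,4,6), of length 4; no longer one exists.

4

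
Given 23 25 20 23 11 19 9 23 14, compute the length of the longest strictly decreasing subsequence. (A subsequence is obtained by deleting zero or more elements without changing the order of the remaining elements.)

4

One longest decreasing subsequence is 23, 20, 11, 9 (positions 1,3,5,7), of length 4; no longer one exists.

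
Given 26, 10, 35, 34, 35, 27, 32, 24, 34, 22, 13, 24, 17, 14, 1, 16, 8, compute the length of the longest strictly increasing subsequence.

4

One longest increasing subsequence is 26, 27, 32, 34 (positions 1,6,7,9), of length 4; no longer one exists.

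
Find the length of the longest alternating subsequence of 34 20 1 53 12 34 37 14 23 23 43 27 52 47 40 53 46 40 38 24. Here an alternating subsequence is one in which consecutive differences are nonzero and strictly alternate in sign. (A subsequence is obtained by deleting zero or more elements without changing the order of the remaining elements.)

Track the best alternating length ending on an up-step vs a down-step at each position: up/down = 1/1, 1/2, 1/2, 3/1, 3/4, 5/4, 5/4, 5/6, 7/6, 7/6, 7/4, 7/8, 9/4, 9/10, 9/10, 11/1, 11/12, 9/12, 9/12, 7/12.
The maximum over both is 12; one such subsequence is 34, 20, 53, 12, 34, 14, 43, 27, 52, 47, 53, 46.

12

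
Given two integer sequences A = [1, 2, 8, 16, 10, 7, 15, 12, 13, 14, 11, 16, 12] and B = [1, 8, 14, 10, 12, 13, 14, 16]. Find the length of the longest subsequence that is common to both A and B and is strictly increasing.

7

A longest common strictly increasing subsequence is 1, 8, 10, 12, 13, 14, 16 (length 7); it appears in order in both A and B, and no longer such subsequence exists.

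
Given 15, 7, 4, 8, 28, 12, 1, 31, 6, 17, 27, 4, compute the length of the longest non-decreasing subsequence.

5

Let dp[i] be the longest non-decreasing subsequence ending at position i. Then dp = [1, 1, 1, 2, 3, 3, 1, 4, 2, 4, 5, 2].
The maximum is 5; one witness is 7, 8, 12, 17, 27 at positions 2,4,6,10,11.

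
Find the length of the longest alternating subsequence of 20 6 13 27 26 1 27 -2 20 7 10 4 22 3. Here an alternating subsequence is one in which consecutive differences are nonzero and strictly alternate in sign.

12

Track the best alternating length ending on an up-step vs a down-step at each position: up/down = 1/1, 1/2, 3/2, 3/1, 3/4, 1/4, 5/1, 1/6, 7/6, 7/8, 9/8, 7/10, 11/6, 7/12.
The maximum over both is 12; one such subsequence is 20, 6, 27, 26, 27, -2, 20, 7, 10, 4, 22, 3.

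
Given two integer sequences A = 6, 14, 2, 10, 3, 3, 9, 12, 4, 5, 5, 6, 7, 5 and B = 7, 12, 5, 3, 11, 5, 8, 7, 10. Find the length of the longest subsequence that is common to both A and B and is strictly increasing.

3

For each value that appears in both, track the longest common increasing run ending there.
The best achievable length is 3; one witness is 3, 5, 7 (A-positions 5,10,13, B-positions 4,6,8).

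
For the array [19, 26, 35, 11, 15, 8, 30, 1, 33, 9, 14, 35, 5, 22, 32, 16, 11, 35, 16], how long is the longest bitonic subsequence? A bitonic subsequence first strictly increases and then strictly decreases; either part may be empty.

One longest bitonic subsequence is 19, 26, 30, 33, 35, 32, 16, 11 (positions 1,2,7,9,12,15,16,17): it rises to 35 then falls. Length 8 is optimal.

8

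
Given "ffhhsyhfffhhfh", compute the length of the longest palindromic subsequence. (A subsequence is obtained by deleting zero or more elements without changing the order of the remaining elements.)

9

One longest palindromic subsequence is hhhfffhhh (positions 3,4,7,8,9,10,11,12,14); it reads the same forward and backward, and the interval DP gives dp[1][14] = 9.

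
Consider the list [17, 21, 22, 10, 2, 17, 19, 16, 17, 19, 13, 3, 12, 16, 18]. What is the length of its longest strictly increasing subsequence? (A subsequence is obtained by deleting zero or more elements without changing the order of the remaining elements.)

Scanning left to right, the best length ending at each element is: 17→1, 21→2, 22→3, 10→1, 2→1, 17→2, 19→3, 16→2, 17→3, 19→4, 13→2, 3→2, 12→3, 16→4, 18→5.
So the longest increasing subsequence has length 5, e.g. 2, 3, 12, 16, 18.

5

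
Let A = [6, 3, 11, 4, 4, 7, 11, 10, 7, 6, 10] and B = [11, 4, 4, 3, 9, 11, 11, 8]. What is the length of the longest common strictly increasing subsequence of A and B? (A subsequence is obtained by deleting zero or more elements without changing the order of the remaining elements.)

A longest common strictly increasing subsequence is 3, 11 (length 2); it appears in order in both A and B, and no longer such subsequence exists.

2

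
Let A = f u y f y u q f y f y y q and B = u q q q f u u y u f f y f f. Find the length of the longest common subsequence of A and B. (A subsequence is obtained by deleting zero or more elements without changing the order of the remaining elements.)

A longest common subsequence is fuyfyff (length 7); the LCS DP confirms no longer common subsequence exists.

7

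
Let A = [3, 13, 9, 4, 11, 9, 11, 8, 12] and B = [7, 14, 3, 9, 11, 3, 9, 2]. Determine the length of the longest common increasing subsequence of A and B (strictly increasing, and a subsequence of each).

3

A longest common strictly increasing subsequence is 3, 9, 11 (length 3); it appears in order in both A and B, and no longer such subsequence exists.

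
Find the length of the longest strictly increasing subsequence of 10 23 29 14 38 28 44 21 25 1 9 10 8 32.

5

Let dp[i] be the longest increasing subsequence ending at position i. Then dp = [1, 2, 3, 2, 4, 3, 5, 3, 4, 1, 2, 3, 2, 5].
The maximum is 5; one witness is 10, 23, 29, 38, 44 at positions 1,2,3,5,7.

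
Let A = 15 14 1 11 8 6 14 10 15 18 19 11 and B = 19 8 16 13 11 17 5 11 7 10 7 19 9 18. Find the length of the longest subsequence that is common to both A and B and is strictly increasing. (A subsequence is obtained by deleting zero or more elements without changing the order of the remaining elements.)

3

For each value that appears in both, track the longest common increasing run ending there.
The best achievable length is 3; one witness is 8, 10, 19 (A-positions 5,8,11, B-positions 2,10,12).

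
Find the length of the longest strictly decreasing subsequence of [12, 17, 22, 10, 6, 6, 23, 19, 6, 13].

3

Scanning left to right, the best length ending at each element is: 12→1, 17→1, 22→1, 10→2, 6→3, 6→3, 23→1, 19→2, 6→3, 13→3.
So the longest decreasing subsequence has length 3, e.g. 12, 10, 6.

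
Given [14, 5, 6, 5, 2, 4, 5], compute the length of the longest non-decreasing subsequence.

Let dp[i] be the longest non-decreasing subsequence ending at position i. Then dp = [1, 1, 2, 2, 1, 2, 3].
The maximum is 3; one witness is 5, 5, 5 at positions 2,4,7.

3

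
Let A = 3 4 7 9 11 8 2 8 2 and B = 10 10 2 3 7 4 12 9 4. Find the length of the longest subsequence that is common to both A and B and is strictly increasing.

For each value that appears in both, track the longest common increasing run ending there.
The best achievable length is 3; one witness is 3, 7, 9 (A-positions 1,3,4, B-positions 4,5,8).

3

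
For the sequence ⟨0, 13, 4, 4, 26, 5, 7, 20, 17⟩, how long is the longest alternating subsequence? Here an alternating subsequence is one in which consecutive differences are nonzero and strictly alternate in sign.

7

Track the best alternating length ending on an up-step vs a down-step at each position: up/down = 1/1, 2/1, 2/3, 2/3, 4/1, 4/5, 6/5, 6/5, 6/7.
The maximum over both is 7; one such subsequence is 0, 13, 4, 26, 5, 20, 17.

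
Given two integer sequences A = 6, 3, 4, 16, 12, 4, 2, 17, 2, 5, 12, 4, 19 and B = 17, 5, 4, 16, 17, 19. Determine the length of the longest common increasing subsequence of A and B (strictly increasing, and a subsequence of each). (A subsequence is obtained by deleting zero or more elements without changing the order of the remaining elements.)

A longest common strictly increasing subsequence is 4, 16, 17, 19 (length 4); it appears in order in both A and B, and no longer such subsequence exists.

4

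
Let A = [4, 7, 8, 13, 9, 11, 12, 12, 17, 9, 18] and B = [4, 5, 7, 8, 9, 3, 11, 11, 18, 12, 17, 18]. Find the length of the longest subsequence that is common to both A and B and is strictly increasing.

For each value that appears in both, track the longest common increasing run ending there.
The best achievable length is 8; one witness is 4, 7, 8, 9, 11, 12, 17, 18 (A-positions 1,2,3,5,6,7,9,11, B-positions 1,3,4,5,7,10,11,12).

8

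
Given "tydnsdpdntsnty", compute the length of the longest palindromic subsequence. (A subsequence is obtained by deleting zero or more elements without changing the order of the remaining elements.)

Using dp[i][j] = 2 + dp[i+1][j−1] if the ends match, else max(dp[i+1][j], dp[i][j−1]):
dp[1][14] = 9. A witness is ynsdpdsny at positions 2,4,5,6,7,8,11,12,14.

9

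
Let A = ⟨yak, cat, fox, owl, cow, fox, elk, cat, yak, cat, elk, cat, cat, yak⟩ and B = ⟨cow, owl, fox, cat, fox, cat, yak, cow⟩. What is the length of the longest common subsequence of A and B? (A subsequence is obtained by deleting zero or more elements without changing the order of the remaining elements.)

Backtracking the LCS table gives one alignment: owl (A4,B2) → fox (A6,B3) → cat (A8,B4) → cat (A13,B6) → yak (A14,B7).
So the longest common subsequence has length 5.

5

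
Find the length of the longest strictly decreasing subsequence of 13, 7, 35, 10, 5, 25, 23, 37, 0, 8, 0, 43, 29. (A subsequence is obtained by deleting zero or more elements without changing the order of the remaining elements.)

5

Let dp[i] be the longest decreasing subsequence ending at position i. Then dp = [1, 2, 1, 2, 3, 2, 3, 1, 4, 4, 5, 1, 2].
The maximum is 5; one witness is 35, 25, 23, 8, 0 at positions 3,6,7,10,11.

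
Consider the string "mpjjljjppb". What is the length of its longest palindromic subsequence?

7

Using dp[i][j] = 2 + dp[i+1][j−1] if the ends match, else max(dp[i+1][j], dp[i][j−1]):
dp[1][10] = 7. A witness is pjjljjp at positions 2,3,4,5,6,7,9.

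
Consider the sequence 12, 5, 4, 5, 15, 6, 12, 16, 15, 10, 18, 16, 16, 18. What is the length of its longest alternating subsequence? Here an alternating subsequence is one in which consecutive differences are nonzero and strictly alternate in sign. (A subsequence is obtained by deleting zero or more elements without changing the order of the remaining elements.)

A longest alternating subsequence is 12, 5, 15, 6, 16, 15, 18, 16, 18 (positions 1,2,5,6,8,9,11,12,14); its 8 consecutive differences strictly alternate in sign, and length 9 is optimal.

9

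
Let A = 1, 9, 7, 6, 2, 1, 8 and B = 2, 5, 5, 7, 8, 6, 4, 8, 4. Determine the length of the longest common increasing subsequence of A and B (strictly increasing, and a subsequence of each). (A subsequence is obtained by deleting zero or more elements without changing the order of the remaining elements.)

2

For each value that appears in both, track the longest common increasing run ending there.
The best achievable length is 2; one witness is 2, 8 (A-positions 5,7, B-positions 1,5).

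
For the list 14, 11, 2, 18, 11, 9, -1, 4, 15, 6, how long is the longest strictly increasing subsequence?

Let dp[i] be the longest increasing subsequence ending at position i. Then dp = [1, 1, 1, 2, 2, 2, 1, 2, 3, 3].
The maximum is 3; one witness is 2, 11, 15 at positions 3,5,9.

3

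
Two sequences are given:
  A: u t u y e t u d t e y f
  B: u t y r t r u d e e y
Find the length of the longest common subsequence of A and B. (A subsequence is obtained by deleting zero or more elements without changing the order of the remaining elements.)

8

Backtracking the LCS table gives one alignment: u (A1,B1) → t (A2,B2) → y (A4,B3) → t (A6,B5) → u (A7,B7) → d (A8,B8) → e (A10,B10) → y (A11,B11).
So the longest common subsequence has length 8.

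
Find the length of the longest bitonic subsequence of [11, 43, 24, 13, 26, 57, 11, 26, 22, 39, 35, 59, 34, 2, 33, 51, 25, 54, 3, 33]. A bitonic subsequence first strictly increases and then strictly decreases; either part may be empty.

One longest bitonic subsequence is 11, 24, 26, 57, 39, 35, 34, 33, 25, 3 (positions 1,3,5,6,10,11,13,15,17,19): it rises to 57 then falls. Length 10 is optimal.

10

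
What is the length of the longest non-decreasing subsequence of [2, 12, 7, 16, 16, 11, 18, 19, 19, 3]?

7

One longest non-decreasing subsequence is 2, 12, 16, 16, 18, 19, 19 (positions 1,2,4,5,7,8,9), of length 7; no longer one exists.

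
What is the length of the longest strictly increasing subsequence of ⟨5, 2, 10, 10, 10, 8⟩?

Let dp[i] be the longest increasing subsequence ending at position i. Then dp = [1, 1, 2, 2, 2, 2].
The maximum is 2; one witness is 5, 10 at positions 1,3.

2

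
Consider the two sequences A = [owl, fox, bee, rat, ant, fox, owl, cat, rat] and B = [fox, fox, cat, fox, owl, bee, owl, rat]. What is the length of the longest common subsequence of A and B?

4

Backtracking the LCS table gives one alignment: owl (A1,B5) → bee (A3,B6) → owl (A7,B7) → rat (A9,B8).
So the longest common subsequence has length 4.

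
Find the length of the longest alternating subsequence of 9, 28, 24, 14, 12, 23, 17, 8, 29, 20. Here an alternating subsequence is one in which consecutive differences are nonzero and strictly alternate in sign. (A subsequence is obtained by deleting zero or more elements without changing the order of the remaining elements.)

7

A longest alternating subsequence is 9, 28, 14, 23, 17, 29, 20 (positions 1,2,4,6,7,9,10); its 6 consecutive differences strictly alternate in sign, and length 7 is optimal.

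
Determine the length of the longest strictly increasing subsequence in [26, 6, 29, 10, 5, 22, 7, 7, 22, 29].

4

Scanning left to right, the best length ending at each element is: 26→1, 6→1, 29→2, 10→2, 5→1, 22→3, 7→2, 7→2, 22→3, 29→4.
So the longest increasing subsequence has length 4, e.g. 6, 10, 22, 29.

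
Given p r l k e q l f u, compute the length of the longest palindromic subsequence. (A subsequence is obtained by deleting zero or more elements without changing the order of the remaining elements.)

3

Using dp[i][j] = 2 + dp[i+1][j−1] if the ends match, else max(dp[i+1][j], dp[i][j−1]):
dp[1][9] = 3. A witness is lql at positions 3,6,7.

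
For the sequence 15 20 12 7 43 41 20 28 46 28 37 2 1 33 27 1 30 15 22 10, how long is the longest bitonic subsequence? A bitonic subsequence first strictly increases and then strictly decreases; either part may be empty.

9

One longest bitonic subsequence is 15, 20, 43, 41, 37, 33, 30, 22, 10 (positions 1,2,5,6,11,14,17,19,20): it rises to 43 then falls. Length 9 is optimal.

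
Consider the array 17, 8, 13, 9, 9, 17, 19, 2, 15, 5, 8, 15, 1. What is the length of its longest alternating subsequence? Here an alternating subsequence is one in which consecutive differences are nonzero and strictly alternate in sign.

10

Track the best alternating length ending on an up-step vs a down-step at each position: up/down = 1/1, 1/2, 3/2, 3/4, 3/4, 5/1, 5/1, 1/6, 7/6, 7/8, 9/8, 9/6, 1/10.
The maximum over both is 10; one such subsequence is 17, 8, 13, 9, 17, 2, 15, 5, 8, 1.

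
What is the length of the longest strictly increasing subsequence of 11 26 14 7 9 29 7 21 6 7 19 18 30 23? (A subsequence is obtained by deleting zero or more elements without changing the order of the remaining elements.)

4

Scanning left to right, the best length ending at each element is: 11→1, 26→2, 14→2, 7→1, 9→2, 29→3, 7→1, 21→3, 6→1, 7→2, 19→3, 18→3, 30→4, 23→4.
So the longest increasing subsequence has length 4, e.g. 11, 26, 29, 30.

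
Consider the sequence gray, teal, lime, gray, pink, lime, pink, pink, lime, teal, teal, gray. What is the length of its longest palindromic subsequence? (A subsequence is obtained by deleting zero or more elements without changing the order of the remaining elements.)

One longest palindromic subsequence is gray teal lime pink pink pink lime teal gray (positions 1,2,3,5,7,8,9,11,12); it reads the same forward and backward, and the interval DP gives dp[1][12] = 9.

9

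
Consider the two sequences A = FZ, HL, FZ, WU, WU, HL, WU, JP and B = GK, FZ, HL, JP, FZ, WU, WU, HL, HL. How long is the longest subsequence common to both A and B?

6

A longest common subsequence is FZ, HL, FZ, WU, WU, HL (length 6); the LCS DP confirms no longer common subsequence exists.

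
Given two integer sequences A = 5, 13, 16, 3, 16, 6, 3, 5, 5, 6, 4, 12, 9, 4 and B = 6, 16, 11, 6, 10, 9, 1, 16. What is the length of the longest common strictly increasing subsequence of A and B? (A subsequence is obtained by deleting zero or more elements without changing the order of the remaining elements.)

For each value that appears in both, track the longest common increasing run ending there.
The best achievable length is 2; one witness is 6, 9 (A-positions 6,13, B-positions 1,6).

2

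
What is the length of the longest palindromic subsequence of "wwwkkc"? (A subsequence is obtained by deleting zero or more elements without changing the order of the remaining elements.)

One longest palindromic subsequence is www (positions 1,2,3); it reads the same forward and backward, and the interval DP gives dp[1][6] = 3.

3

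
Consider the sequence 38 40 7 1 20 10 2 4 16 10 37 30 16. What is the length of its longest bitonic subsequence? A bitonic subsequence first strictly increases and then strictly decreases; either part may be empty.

7

Let inc[i] be the LIS ending at i and dec[i] the longest strictly decreasing subsequence starting at i. inc = [1, 2, 1, 1, 2, 2, 2, 3, 4, 4, 5, 5, 5], dec = [4, 4, 2, 1, 3, 2, 1, 1, 2, 1, 3, 2, 1].
max_i inc[i]+dec[i]−1 = 7, with one witness 1, 2, 4, 16, 37, 30, 16.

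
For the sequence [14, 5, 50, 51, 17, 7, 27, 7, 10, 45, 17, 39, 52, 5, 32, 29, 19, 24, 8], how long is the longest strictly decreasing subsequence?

7

One longest decreasing subsequence is 50, 45, 39, 32, 29, 19, 8 (positions 3,10,12,15,16,17,19), of length 7; no longer one exists.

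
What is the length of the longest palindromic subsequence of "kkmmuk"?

4

Using dp[i][j] = 2 + dp[i+1][j−1] if the ends match, else max(dp[i+1][j], dp[i][j−1]):
dp[1][6] = 4. A witness is kmmk at positions 1,3,4,6.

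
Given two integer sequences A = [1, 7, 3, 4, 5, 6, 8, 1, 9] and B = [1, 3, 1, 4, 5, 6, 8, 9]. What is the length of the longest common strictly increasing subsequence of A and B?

7

For each value that appears in both, track the longest common increasing run ending there.
The best achievable length is 7; one witness is 1, 3, 4, 5, 6, 8, 9 (A-positions 1,3,4,5,6,7,9, B-positions 1,2,4,5,6,7,8).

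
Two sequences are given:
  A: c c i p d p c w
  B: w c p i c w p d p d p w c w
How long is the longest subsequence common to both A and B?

A longest common subsequence is ccpdpcw (length 7); the LCS DP confirms no longer common subsequence exists.

7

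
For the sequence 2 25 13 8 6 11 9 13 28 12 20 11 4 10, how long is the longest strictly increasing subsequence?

5

One longest increasing subsequence is 2, 8, 11, 13, 28 (positions 1,4,6,8,9), of length 5; no longer one exists.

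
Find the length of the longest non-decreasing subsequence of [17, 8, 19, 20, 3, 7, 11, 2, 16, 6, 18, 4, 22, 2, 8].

6

Scanning left to right, the best length ending at each element is: 17→1, 8→1, 19→2, 20→3, 3→1, 7→2, 11→3, 2→1, 16→4, 6→2, 18→5, 4→2, 22→6, 2→2, 8→3.
So the longest non-decreasing subsequence has length 6, e.g. 3, 7, 11, 16, 18, 22.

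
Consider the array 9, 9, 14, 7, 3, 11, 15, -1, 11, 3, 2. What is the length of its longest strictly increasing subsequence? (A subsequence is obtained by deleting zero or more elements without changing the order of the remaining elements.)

Let dp[i] be the longest increasing subsequence ending at position i. Then dp = [1, 1, 2, 1, 1, 2, 3, 1, 2, 2, 2].
The maximum is 3; one witness is 9, 14, 15 at positions 1,3,7.

3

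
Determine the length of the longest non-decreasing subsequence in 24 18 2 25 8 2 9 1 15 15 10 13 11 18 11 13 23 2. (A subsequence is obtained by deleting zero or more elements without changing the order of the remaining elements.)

8

One longest non-decreasing subsequence is 2, 8, 9, 10, 11, 11, 13, 23 (positions 3,5,7,11,13,15,16,17), of length 8; no longer one exists.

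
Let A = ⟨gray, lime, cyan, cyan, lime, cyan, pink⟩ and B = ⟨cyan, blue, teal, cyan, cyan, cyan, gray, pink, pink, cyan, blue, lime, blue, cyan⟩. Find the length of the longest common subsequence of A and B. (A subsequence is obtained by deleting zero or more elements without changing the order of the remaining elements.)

Backtracking the LCS table gives one alignment: gray (A1,B7) → cyan (A3,B10) → lime (A5,B12) → cyan (A6,B14).
So the longest common subsequence has length 4.

4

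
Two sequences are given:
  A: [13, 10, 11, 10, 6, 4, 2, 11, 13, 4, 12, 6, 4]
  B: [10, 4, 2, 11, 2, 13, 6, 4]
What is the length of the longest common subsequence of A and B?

7

Backtracking the LCS table gives one alignment: 10 (A4,B1) → 4 (A6,B2) → 2 (A7,B3) → 11 (A8,B4) → 13 (A9,B6) → 6 (A12,B7) → 4 (A13,B8).
So the longest common subsequence has length 7.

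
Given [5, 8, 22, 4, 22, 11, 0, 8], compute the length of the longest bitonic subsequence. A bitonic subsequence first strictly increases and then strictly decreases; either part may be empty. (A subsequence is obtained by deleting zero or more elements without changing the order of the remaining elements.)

5

One longest bitonic subsequence is 5, 8, 22, 11, 8 (positions 1,2,3,6,8): it rises to 22 then falls. Length 5 is optimal.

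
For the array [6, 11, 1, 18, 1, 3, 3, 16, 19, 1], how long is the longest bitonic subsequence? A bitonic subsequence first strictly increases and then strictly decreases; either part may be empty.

5

Let inc[i] be the LIS ending at i and dec[i] the longest strictly decreasing subsequence starting at i. inc = [1, 2, 1, 3, 1, 2, 2, 3, 4, 1], dec = [3, 3, 1, 3, 1, 2, 2, 2, 2, 1].
max_i inc[i]+dec[i]−1 = 5, with one witness 6, 11, 18, 16, 1.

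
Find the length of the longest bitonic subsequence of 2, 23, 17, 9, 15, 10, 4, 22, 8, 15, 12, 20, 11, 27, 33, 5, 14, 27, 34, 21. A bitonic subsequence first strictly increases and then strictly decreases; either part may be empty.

One longest bitonic subsequence is 2, 9, 10, 15, 20, 27, 33, 27, 21 (positions 1,4,6,10,12,14,15,18,20): it rises to 33 then falls. Length 9 is optimal.

9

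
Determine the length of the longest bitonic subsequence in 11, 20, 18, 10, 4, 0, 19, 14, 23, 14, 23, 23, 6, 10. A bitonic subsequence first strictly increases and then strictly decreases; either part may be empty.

6

One longest bitonic subsequence is 11, 20, 18, 10, 4, 0 (positions 1,2,3,4,5,6): it rises to 20 then falls. Length 6 is optimal.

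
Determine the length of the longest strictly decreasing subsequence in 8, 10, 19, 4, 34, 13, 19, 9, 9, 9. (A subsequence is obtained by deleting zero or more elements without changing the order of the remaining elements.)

Scanning left to right, the best length ending at each element is: 8→1, 10→1, 19→1, 4→2, 34→1, 13→2, 19→2, 9→3, 9→3, 9→3.
So the longest decreasing subsequence has length 3, e.g. 19, 13, 9.

3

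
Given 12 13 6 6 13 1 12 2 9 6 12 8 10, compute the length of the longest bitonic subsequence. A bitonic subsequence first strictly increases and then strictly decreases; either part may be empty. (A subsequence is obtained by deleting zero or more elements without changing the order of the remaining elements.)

One longest bitonic subsequence is 12, 13, 12, 9, 8 (positions 1,2,7,9,12): it rises to 13 then falls. Length 5 is optimal.

5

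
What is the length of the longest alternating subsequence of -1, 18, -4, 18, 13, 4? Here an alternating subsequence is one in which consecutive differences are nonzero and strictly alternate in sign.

A longest alternating subsequence is -1, 18, -4, 18, 13 (positions 1,2,3,4,5); its 4 consecutive differences strictly alternate in sign, and length 5 is optimal.

5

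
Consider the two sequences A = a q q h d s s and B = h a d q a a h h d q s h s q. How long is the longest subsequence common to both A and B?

6

Backtracking the LCS table gives one alignment: a (A1,B2) → q (A2,B4) → h (A4,B8) → d (A5,B9) → s (A6,B11) → s (A7,B13).
So the longest common subsequence has length 6.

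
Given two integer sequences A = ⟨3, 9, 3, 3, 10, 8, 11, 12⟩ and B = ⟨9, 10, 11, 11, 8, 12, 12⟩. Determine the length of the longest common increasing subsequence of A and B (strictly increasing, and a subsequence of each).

4

A longest common strictly increasing subsequence is 9, 10, 11, 12 (length 4); it appears in order in both A and B, and no longer such subsequence exists.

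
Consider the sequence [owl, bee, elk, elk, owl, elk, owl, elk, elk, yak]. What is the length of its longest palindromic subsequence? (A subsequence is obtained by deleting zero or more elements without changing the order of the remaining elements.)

One longest palindromic subsequence is elk elk owl elk owl elk elk (positions 3,4,5,6,7,8,9); it reads the same forward and backward, and the interval DP gives dp[1][10] = 7.

7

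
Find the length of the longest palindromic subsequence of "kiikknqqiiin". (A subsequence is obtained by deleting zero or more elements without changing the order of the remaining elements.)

Using dp[i][j] = 2 + dp[i+1][j−1] if the ends match, else max(dp[i+1][j], dp[i][j−1]):
dp[1][12] = 6. A witness is iiqqii at positions 2,3,7,8,10,11.

6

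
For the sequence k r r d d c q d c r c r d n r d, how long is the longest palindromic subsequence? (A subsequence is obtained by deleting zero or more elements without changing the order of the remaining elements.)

One longest palindromic subsequence is ddrcrdd (positions 4,8,10,11,12,13,16); it reads the same forward and backward, and the interval DP gives dp[1][16] = 7.

7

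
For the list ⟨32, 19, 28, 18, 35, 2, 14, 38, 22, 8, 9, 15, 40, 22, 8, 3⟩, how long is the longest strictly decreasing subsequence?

One longest decreasing subsequence is 32, 19, 18, 14, 9, 8, 3 (positions 1,2,4,7,11,15,16), of length 7; no longer one exists.

7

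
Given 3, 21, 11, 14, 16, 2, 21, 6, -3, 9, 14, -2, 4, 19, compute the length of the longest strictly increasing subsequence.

5

Let dp[i] be the longest increasing subsequence ending at position i. Then dp = [1, 2, 2, 3, 4, 1, 5, 2, 1, 3, 4, 2, 3, 5].
The maximum is 5; one witness is 3, 11, 14, 16, 21 at positions 1,3,4,5,7.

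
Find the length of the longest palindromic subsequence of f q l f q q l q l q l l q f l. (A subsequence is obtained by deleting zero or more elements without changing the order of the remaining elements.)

11

One longest palindromic subsequence is lfqllqllqfl (positions 3,4,5,7,9,10,11,12,13,14,15); it reads the same forward and backward, and the interval DP gives dp[1][15] = 11.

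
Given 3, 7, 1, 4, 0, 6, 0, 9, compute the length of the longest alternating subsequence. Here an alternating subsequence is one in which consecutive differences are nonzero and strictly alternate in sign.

8

A longest alternating subsequence is 3, 7, 1, 4, 0, 6, 0, 9 (positions 1,2,3,4,5,6,7,8); its 7 consecutive differences strictly alternate in sign, and length 8 is optimal.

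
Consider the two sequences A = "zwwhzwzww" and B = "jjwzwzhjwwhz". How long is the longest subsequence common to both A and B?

A longest common subsequence is wzwzww (length 6); the LCS DP confirms no longer common subsequence exists.

6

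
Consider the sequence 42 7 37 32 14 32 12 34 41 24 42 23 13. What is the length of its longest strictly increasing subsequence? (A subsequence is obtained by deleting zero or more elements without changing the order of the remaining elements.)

One longest increasing subsequence is 7, 14, 32, 34, 41, 42 (positions 2,5,6,8,9,11), of length 6; no longer one exists.

6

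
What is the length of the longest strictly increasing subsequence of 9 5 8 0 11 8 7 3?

3

Let dp[i] be the longest increasing subsequence ending at position i. Then dp = [1, 1, 2, 1, 3, 2, 2, 2].
The maximum is 3; one witness is 5, 8, 11 at positions 2,3,5.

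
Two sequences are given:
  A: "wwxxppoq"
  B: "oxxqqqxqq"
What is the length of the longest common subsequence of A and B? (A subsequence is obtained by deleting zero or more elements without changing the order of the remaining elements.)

A longest common subsequence is xxq (length 3); the LCS DP confirms no longer common subsequence exists.

3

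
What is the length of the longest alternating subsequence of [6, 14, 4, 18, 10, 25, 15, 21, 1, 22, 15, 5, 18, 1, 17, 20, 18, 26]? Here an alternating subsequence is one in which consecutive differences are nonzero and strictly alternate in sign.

16

A longest alternating subsequence is 6, 14, 4, 18, 10, 25, 15, 21, 1, 22, 15, 18, 1, 20, 18, 26 (positions 1,2,3,4,5,6,7,8,9,10,11,13,14,16,17,18); its 15 consecutive differences strictly alternate in sign, and length 16 is optimal.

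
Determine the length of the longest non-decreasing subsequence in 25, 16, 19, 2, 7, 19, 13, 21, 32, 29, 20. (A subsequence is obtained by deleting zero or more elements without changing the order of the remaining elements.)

Let dp[i] be the longest non-decreasing subsequence ending at position i. Then dp = [1, 1, 2, 1, 2, 3, 3, 4, 5, 5, 4].
The maximum is 5; one witness is 16, 19, 19, 21, 32 at positions 2,3,6,8,9.

5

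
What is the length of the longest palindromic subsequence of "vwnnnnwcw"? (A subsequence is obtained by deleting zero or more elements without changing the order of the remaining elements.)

Using dp[i][j] = 2 + dp[i+1][j−1] if the ends match, else max(dp[i+1][j], dp[i][j−1]):
dp[1][9] = 6. A witness is wnnnnw at positions 2,3,4,5,6,9.

6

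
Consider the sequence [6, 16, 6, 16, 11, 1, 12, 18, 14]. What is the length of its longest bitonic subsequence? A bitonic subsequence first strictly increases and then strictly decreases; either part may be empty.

5

Let inc[i] be the LIS ending at i and dec[i] the longest strictly decreasing subsequence starting at i. inc = [1, 2, 1, 2, 2, 1, 3, 4, 4], dec = [2, 3, 2, 3, 2, 1, 1, 2, 1].
max_i inc[i]+dec[i]−1 = 5, with one witness 6, 11, 12, 18, 14.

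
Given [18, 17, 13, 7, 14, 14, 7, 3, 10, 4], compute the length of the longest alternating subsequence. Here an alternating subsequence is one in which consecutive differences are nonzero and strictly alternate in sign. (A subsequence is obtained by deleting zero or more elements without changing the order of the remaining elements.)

6

A longest alternating subsequence is 18, 13, 14, 7, 10, 4 (positions 1,3,5,7,9,10); its 5 consecutive differences strictly alternate in sign, and length 6 is optimal.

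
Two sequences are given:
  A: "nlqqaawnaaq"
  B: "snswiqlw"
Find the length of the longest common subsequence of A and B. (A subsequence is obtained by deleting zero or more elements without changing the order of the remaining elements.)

Backtracking the LCS table gives one alignment: n (A1,B2) → l (A2,B7) → w (A7,B8).
So the longest common subsequence has length 3.

3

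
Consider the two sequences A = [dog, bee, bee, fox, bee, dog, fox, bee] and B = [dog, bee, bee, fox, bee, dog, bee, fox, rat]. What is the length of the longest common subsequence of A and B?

Backtracking the LCS table gives one alignment: dog (A1,B1) → bee (A2,B2) → bee (A3,B3) → fox (A4,B4) → bee (A5,B5) → dog (A6,B6) → fox (A7,B8).
So the longest common subsequence has length 7.

7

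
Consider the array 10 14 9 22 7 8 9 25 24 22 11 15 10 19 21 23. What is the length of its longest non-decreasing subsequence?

One longest non-decreasing subsequence is 7, 8, 9, 11, 15, 19, 21, 23 (positions 5,6,7,11,12,14,15,16), of length 8; no longer one exists.

8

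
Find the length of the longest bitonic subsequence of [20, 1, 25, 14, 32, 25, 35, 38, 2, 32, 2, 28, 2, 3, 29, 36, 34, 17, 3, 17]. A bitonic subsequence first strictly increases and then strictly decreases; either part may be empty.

One longest bitonic subsequence is 20, 25, 32, 35, 38, 36, 34, 17, 3 (positions 1,3,5,7,8,16,17,18,19): it rises to 38 then falls. Length 9 is optimal.

9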